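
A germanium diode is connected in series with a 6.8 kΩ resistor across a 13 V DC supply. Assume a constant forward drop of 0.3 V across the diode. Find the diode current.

KVL around the loop: 13 = V_D + I·R = 0.3 + I × 6.8 kΩ.
So I = (13 − 0.3) / 6.8 kΩ = 12.7 / 6.8 = 1.87 mA.

I ≈ 1.9 mA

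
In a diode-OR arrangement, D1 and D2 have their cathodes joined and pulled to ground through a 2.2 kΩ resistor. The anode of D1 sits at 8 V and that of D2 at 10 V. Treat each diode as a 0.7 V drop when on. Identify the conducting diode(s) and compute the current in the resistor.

Assume both conduct. Then node N would need to be at both 8−0.7 = 7.3 V and 10−0.7 = 9.3 V, which is impossible.
Assume only D2 conducts: V_N = 10 − 0.7 = 9.3 V, so I_R = 9.3/2.2 = 4.23 mA.
Check D1: its anode-to-cathode voltage is 8 − 9.3 = -1.3 V < 0.7 V, so it is off. The assumption is consistent.

Only D2 conducts; I_R ≈ 4.2 mA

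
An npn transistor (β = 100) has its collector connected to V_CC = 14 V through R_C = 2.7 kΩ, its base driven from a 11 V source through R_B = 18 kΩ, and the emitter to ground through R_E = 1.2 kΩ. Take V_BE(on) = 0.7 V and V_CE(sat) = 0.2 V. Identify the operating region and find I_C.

Assume active: I_B = (11 − 0.7)/(18 + 101×1.2) = 0.074 mA, I_C = β·I_B = 7.4 mA.
Then V_CE = 14 − 7.4×2.7 − 7.47×1.2 = -14.9 V < 0.2 V — the active assumption fails.
Re-solve with V_CE = 0.2 V. KCL at the emitter: V_E/R_E = (V_BB−0.7−V_E)/R_B + (V_CC−0.2−V_E)/R_C, giving V_E = 4.51 V.
I_C = (V_CC − 0.2 − V_E)/R_C = (13.8 − 4.51)/2.7 = 3.44 mA.
Check: I_B = (10.3 − 4.51)/18 = 0.321 mA, and β·I_B = 32.1 mA > I_C, confirming saturation.

saturation; I_C ≈ 3.4 mA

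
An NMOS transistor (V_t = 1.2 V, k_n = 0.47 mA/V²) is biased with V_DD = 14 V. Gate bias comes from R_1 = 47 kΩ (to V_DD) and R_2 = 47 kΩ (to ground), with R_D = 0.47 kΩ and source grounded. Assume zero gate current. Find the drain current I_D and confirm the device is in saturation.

V_G = V_DD·R_2/(R_1+R_2) = 14×47/94 = 7 V. With the source grounded, V_GS = V_G = 7 V.
Assume saturation: I_D = (k_n/2)(V_GS − V_t)² = (0.47/2)×(7 − 1.2)² = 0.235×5.8² = 7.91 mA.
V_DS = V_DD − I_D·R_D = 14 − 7.91×0.47 = 10.3 V.
Saturation requires V_DS ≥ V_GS − V_t = 5.8 V; 10.3 ≥ 5.8 ✓.

I_D ≈ 7.9 mA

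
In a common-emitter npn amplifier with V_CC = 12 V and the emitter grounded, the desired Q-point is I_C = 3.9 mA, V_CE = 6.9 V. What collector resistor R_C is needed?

Collector loop: V_CC = I_C·R_C + V_CE.
R_C = (V_CC − V_CE)/I_C = (12 − 6.9)/3.9 = 1.31 kΩ.

R_C ≈ 1.3 kΩ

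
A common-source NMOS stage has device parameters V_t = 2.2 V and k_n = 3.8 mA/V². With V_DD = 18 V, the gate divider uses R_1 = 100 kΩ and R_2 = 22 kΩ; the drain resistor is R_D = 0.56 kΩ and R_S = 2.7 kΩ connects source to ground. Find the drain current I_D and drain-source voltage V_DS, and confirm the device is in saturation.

I_D ≈ 0.25 mA, V_DS ≈ 17 V

V_G = V_DD·R_2/(R_1+R_2) = 18×22/122 = 3.25 V.
Assume saturation: I_D = (k_n/2)(V_GS − V_t)² with V_GS = V_G − I_D·R_S = 3.25 − 2.7·I_D.
Substituting gives 13.9·I_D² − 11.7·I_D + 2.08 = 0, with roots I_D = 0.252 or 0.595 mA.
The root I_D = 0.595 mA gives V_GS = 1.64 V ≤ V_t, so take I_D = 0.252 mA.
Then V_GS = 2.56 V and V_DS = V_DD − I_D(R_D+R_S) = 18 − 0.252×3.26 = 17.2 V.
Saturation requires V_DS ≥ V_GS − V_t = 0.364 V; 17.2 ≥ 0.364 ✓.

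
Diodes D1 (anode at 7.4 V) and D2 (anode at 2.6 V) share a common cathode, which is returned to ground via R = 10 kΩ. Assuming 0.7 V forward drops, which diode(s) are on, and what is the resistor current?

Assume both conduct. Then node N would need to be at both 7.4−0.7 = 6.7 V and 2.6−0.7 = 1.9 V, which is impossible.
Assume only D1 conducts: V_N = 7.4 − 0.7 = 6.7 V, so I_R = 6.7/10 = 0.67 mA.
Check D2: its anode-to-cathode voltage is 2.6 − 6.7 = -4.1 V < 0.7 V, so it is off. The assumption is consistent.

Only D1 conducts; I_R ≈ 0.67 mA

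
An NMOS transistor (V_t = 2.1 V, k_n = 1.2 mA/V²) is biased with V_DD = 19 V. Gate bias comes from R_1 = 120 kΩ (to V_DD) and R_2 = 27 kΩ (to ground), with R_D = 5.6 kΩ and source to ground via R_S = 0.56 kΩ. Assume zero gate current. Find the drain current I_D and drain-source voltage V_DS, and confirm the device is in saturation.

V_G = V_DD·R_2/(R_1+R_2) = 19×27/147 = 3.49 V.
Assume saturation: I_D = (k_n/2)(V_GS − V_t)² with V_GS = V_G − I_D·R_S = 3.49 − 0.56·I_D.
Substituting gives 0.188·I_D² − 1.93·I_D + 1.16 = 0, with roots I_D = 0.639 or 9.64 mA.
The root I_D = 9.64 mA gives V_GS = -1.91 V ≤ V_t, so take I_D = 0.639 mA.
Then V_GS = 3.13 V and V_DS = V_DD − I_D(R_D+R_S) = 19 − 0.639×6.16 = 15.1 V.
Saturation requires V_DS ≥ V_GS − V_t = 1.03 V; 15.1 ≥ 1.03 ✓.

I_D ≈ 0.64 mA, V_DS ≈ 15 V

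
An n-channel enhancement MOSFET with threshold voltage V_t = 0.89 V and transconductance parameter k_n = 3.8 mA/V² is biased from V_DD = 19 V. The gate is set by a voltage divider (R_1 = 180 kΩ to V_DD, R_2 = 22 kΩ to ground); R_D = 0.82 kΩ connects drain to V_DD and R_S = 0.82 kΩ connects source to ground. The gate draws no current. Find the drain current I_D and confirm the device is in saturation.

V_G = V_DD·R_2/(R_1+R_2) = 19×22/202 = 2.07 V.
Assume saturation: I_D = (k_n/2)(V_GS − V_t)² with V_GS = V_G − I_D·R_S = 2.07 − 0.82·I_D.
Substituting gives 1.28·I_D² − 4.67·I_D + 2.64 = 0, with roots I_D = 0.699 or 2.96 mA.
The root I_D = 2.96 mA gives V_GS = -0.358 V ≤ V_t, so take I_D = 0.699 mA.
Then V_GS = 1.5 V and V_DS = V_DD − I_D(R_D+R_S) = 19 − 0.699×1.64 = 17.9 V.
Saturation requires V_DS ≥ V_GS − V_t = 0.606 V; 17.9 ≥ 0.606 ✓.

I_D ≈ 0.7 mA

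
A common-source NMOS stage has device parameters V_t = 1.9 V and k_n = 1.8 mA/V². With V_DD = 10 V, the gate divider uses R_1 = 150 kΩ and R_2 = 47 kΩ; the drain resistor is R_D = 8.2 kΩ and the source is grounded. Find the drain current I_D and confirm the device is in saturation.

V_G = V_DD·R_2/(R_1+R_2) = 10×47/197 = 2.39 V. With the source grounded, V_GS = V_G = 2.39 V.
Assume saturation: I_D = (k_n/2)(V_GS − V_t)² = (1.8/2)×(2.39 − 1.9)² = 0.9×0.486² = 0.212 mA.
V_DS = V_DD − I_D·R_D = 10 − 0.212×8.2 = 8.26 V.
Saturation requires V_DS ≥ V_GS − V_t = 0.486 V; 8.26 ≥ 0.486 ✓.

I_D ≈ 0.21 mA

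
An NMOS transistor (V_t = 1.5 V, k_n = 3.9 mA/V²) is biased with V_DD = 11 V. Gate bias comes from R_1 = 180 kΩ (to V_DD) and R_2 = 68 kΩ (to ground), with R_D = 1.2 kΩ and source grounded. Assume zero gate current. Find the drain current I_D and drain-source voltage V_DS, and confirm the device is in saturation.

V_G = V_DD·R_2/(R_1+R_2) = 11×68/248 = 3.02 V. With the source grounded, V_GS = V_G = 3.02 V.
Assume saturation: I_D = (k_n/2)(V_GS − V_t)² = (3.9/2)×(3.02 − 1.5)² = 1.95×1.52² = 4.48 mA.
V_DS = V_DD − I_D·R_D = 11 − 4.48×1.2 = 5.62 V.
Saturation requires V_DS ≥ V_GS − V_t = 1.52 V; 5.62 ≥ 1.52 ✓.

I_D ≈ 4.5 mA, V_DS ≈ 5.6 V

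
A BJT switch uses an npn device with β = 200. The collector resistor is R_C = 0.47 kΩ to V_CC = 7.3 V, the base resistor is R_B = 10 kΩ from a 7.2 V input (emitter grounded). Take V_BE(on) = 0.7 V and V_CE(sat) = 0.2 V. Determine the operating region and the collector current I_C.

Assume active: I_B = (7.2 − 0.7)/10 = 0.65 mA, giving I_C = β·I_B = 130 mA.
But then V_CE = 7.3 − 130×0.47 = -53.8 V < V_CE(sat) = 0.2 V — impossible in the active region.
So the transistor is saturated. With V_CE = 0.2 V, I_C = (V_CC − 0.2)/R_C = 7.1/0.47 = 15.1 mA.
Check: β·I_B = 130 mA > I_C = 15.1 mA, confirming saturation.

saturation; I_C ≈ 15 mA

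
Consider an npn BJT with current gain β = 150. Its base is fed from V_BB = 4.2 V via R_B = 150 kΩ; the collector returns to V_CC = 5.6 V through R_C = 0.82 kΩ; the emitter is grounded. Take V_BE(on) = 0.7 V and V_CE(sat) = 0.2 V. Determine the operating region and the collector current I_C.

active; I_C ≈ 3.5 mA

Assume active. Base-emitter loop: I_B = (V_BB − V_BE)/R_B = (4.2 − 0.7)/150 = 0.0233 mA.
I_C = β·I_B = 150×0.0233 = 3.5 mA.
V_CE = V_CC − I_C·R_C = 5.6 − 3.5×0.82 = 2.73 V > V_CE(sat), so the active-region assumption holds.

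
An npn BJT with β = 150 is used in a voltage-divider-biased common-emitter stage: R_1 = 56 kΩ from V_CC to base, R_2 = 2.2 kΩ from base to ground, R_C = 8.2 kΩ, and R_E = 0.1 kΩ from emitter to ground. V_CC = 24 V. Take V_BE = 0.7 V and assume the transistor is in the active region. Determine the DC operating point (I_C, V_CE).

Thevenize the base divider: V_Th = V_CC·R_2/(R_1+R_2) = 24×2.2/58.2 = 0.907 V, R_Th = R_1‖R_2 = 2.12 kΩ.
Base-emitter loop: V_Th = I_B·R_Th + V_BE + (β+1)I_B·R_E, so I_B = (0.907 − 0.7) / (2.12 + 151×0.1) = 0.012 mA.
I_C = β·I_B = 150×0.012 = 1.81 mA, and I_E = (β+1)I_B = 1.82 mA.
V_CE = V_CC − I_C·R_C − I_E·R_E = 24 − 1.81×8.2 − 1.82×0.1 = 9.01 V.
V_CE = 9.01 V > 0.2 V confirms active-region operation.

I_C ≈ 1.8 mA, V_CE ≈ 9 V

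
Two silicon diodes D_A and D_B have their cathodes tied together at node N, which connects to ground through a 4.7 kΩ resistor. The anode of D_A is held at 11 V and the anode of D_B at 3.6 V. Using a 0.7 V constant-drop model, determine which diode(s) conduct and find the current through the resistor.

Only D_A conducts; I_R ≈ 2.2 mA

Assume both conduct. Then node N would need to be at both 11−0.7 = 10.3 V and 3.6−0.7 = 2.9 V, which is impossible.
Assume only D_A conducts: V_N = 11 − 0.7 = 10.3 V, so I_R = 10.3/4.7 = 2.19 mA.
Check D_B: its anode-to-cathode voltage is 3.6 − 10.3 = -6.7 V < 0.7 V, so it is off. The assumption is consistent.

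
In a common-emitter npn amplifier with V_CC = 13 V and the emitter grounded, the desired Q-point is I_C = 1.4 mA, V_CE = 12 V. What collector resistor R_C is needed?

Collector loop: V_CC = I_C·R_C + V_CE.
R_C = (V_CC − V_CE)/I_C = (13 − 12)/1.4 = 0.714 kΩ.

R_C ≈ 0.71 kΩ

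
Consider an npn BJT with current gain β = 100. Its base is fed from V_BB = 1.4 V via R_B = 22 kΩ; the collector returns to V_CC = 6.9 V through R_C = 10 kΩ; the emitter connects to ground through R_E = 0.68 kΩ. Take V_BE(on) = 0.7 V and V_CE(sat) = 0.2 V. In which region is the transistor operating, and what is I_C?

Assume active: I_B = (1.4 − 0.7)/(22 + 101×0.68) = 0.00772 mA, I_C = β·I_B = 0.772 mA.
Then V_CE = 6.9 − 0.772×10 − 0.78×0.68 = -1.35 V < 0.2 V — the active assumption fails.
Re-solve with V_CE = 0.2 V. KCL at the emitter: V_E/R_E = (V_BB−0.7−V_E)/R_B + (V_CC−0.2−V_E)/R_C, giving V_E = 0.434 V.
I_C = (V_CC − 0.2 − V_E)/R_C = (6.7 − 0.434)/10 = 0.627 mA.
Check: I_B = (0.7 − 0.434)/22 = 0.0121 mA, and β·I_B = 1.21 mA > I_C, confirming saturation.

saturation; I_C ≈ 0.63 mA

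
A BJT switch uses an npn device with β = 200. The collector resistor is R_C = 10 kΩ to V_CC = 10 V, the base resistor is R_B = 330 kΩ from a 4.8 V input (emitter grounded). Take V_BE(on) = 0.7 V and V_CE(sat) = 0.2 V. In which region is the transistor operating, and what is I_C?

saturation; I_C ≈ 0.98 mA

Assume active: I_B = (4.8 − 0.7)/330 = 0.0124 mA, giving I_C = β·I_B = 2.48 mA.
But then V_CE = 10 − 2.48×10 = -14.8 V < V_CE(sat) = 0.2 V — impossible in the active region.
So the transistor is saturated. With V_CE = 0.2 V, I_C = (V_CC − 0.2)/R_C = 9.8/10 = 0.98 mA.
Check: β·I_B = 2.48 mA > I_C = 0.98 mA, confirming saturation.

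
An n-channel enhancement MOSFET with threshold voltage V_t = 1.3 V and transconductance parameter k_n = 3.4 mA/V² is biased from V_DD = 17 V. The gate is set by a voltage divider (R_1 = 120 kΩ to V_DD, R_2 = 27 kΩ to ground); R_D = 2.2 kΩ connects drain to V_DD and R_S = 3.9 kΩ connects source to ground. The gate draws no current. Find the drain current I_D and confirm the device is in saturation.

V_G = V_DD·R_2/(R_1+R_2) = 17×27/147 = 3.12 V.
Assume saturation: I_D = (k_n/2)(V_GS − V_t)² with V_GS = V_G − I_D·R_S = 3.12 − 3.9·I_D.
Substituting gives 25.9·I_D² − 25.2·I_D + 5.65 = 0, with roots I_D = 0.351 or 0.622 mA.
The root I_D = 0.622 mA gives V_GS = 0.695 V ≤ V_t, so take I_D = 0.351 mA.
Then V_GS = 1.75 V and V_DS = V_DD − I_D(R_D+R_S) = 17 − 0.351×6.1 = 14.9 V.
Saturation requires V_DS ≥ V_GS − V_t = 0.454 V; 14.9 ≥ 0.454 ✓.

I_D ≈ 0.35 mA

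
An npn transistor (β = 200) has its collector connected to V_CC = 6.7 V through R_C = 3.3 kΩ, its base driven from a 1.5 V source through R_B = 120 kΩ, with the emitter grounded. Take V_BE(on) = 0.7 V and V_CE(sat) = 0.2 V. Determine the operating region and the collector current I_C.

Assume active. Base-emitter loop: I_B = (V_BB − V_BE)/R_B = (1.5 − 0.7)/120 = 0.00667 mA.
I_C = β·I_B = 200×0.00667 = 1.33 mA.
V_CE = V_CC − I_C·R_C = 6.7 − 1.33×3.3 = 2.3 V > V_CE(sat), so the active-region assumption holds.

active; I_C ≈ 1.3 mA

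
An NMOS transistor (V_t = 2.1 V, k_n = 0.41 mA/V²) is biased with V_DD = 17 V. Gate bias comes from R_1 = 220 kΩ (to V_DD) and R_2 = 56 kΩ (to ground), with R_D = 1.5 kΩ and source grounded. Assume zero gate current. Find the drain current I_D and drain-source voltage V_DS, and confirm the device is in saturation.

V_G = V_DD·R_2/(R_1+R_2) = 17×56/276 = 3.45 V. With the source grounded, V_GS = V_G = 3.45 V.
Assume saturation: I_D = (k_n/2)(V_GS − V_t)² = (0.41/2)×(3.45 − 2.1)² = 0.205×1.35² = 0.373 mA.
V_DS = V_DD − I_D·R_D = 17 − 0.373×1.5 = 16.4 V.
Saturation requires V_DS ≥ V_GS − V_t = 1.35 V; 16.4 ≥ 1.35 ✓.

I_D ≈ 0.37 mA, V_DS ≈ 16 V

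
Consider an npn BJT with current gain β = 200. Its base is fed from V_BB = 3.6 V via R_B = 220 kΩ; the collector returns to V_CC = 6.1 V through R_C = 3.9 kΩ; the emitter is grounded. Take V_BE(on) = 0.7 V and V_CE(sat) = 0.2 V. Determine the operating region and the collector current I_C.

Assume active: I_B = (3.6 − 0.7)/220 = 0.0132 mA, giving I_C = β·I_B = 2.64 mA.
But then V_CE = 6.1 − 2.64×3.9 = -4.18 V < V_CE(sat) = 0.2 V — impossible in the active region.
So the transistor is saturated. With V_CE = 0.2 V, I_C = (V_CC − 0.2)/R_C = 5.9/3.9 = 1.51 mA.
Check: β·I_B = 2.64 mA > I_C = 1.51 mA, confirming saturation.

saturation; I_C ≈ 1.5 mA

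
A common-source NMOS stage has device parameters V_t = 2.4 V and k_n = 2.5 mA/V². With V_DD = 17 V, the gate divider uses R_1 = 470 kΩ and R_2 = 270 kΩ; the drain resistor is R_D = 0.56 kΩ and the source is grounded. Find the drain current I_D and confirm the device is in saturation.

V_G = V_DD·R_2/(R_1+R_2) = 17×270/740 = 6.2 V. With the source grounded, V_GS = V_G = 6.2 V.
Assume saturation: I_D = (k_n/2)(V_GS − V_t)² = (2.5/2)×(6.2 − 2.4)² = 1.25×3.8² = 18.1 mA.
V_DS = V_DD − I_D·R_D = 17 − 18.1×0.56 = 6.88 V.
Saturation requires V_DS ≥ V_GS − V_t = 3.8 V; 6.88 ≥ 3.8 ✓.

I_D ≈ 18 mA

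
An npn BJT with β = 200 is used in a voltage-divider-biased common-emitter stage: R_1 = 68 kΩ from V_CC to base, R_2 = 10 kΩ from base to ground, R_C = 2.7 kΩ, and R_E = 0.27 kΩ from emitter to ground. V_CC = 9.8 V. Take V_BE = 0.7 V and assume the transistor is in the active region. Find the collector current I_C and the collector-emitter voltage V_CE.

I_C ≈ 1.8 mA, V_CE ≈ 4.6 V

Thevenize the base divider: V_Th = V_CC·R_2/(R_1+R_2) = 9.8×10/78 = 1.26 V, R_Th = R_1‖R_2 = 8.72 kΩ.
Base-emitter loop: V_Th = I_B·R_Th + V_BE + (β+1)I_B·R_E, so I_B = (1.26 − 0.7) / (8.72 + 201×0.27) = 0.00883 mA.
I_C = β·I_B = 200×0.00883 = 1.77 mA, and I_E = (β+1)I_B = 1.78 mA.
V_CE = V_CC − I_C·R_C − I_E·R_E = 9.8 − 1.77×2.7 − 1.78×0.27 = 4.55 V.
V_CE = 4.55 V > 0.2 V confirms active-region operation.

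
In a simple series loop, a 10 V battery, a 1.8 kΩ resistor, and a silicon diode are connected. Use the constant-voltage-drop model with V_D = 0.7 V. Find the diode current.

KVL around the loop: 10 = V_D + I·R = 0.7 + I × 1.8 kΩ.
So I = (10 − 0.7) / 1.8 kΩ = 9.3 / 1.8 = 5.17 mA.

I ≈ 5.2 mA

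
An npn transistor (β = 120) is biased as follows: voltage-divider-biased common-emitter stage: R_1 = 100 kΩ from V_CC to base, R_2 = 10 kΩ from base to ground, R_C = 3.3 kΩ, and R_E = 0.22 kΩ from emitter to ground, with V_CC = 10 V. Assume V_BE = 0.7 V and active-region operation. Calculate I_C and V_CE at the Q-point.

Thevenize the base divider: V_Th = V_CC·R_2/(R_1+R_2) = 10×10/110 = 0.909 V, R_Th = R_1‖R_2 = 9.09 kΩ.
Base-emitter loop: V_Th = I_B·R_Th + V_BE + (β+1)I_B·R_E, so I_B = (0.909 − 0.7) / (9.09 + 121×0.22) = 0.00586 mA.
I_C = β·I_B = 120×0.00586 = 0.703 mA, and I_E = (β+1)I_B = 0.708 mA.
V_CE = V_CC − I_C·R_C − I_E·R_E = 10 − 0.703×3.3 − 0.708×0.22 = 7.53 V.
V_CE = 7.53 V > 0.2 V confirms active-region operation.

I_C ≈ 0.7 mA, V_CE ≈ 7.5 V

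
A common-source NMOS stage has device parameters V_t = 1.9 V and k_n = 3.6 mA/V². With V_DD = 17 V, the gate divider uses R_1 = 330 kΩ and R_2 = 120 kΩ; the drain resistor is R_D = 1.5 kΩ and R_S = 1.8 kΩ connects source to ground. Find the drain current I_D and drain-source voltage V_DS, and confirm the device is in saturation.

I_D ≈ 1 mA, V_DS ≈ 14 V

V_G = V_DD·R_2/(R_1+R_2) = 17×120/450 = 4.53 V.
Assume saturation: I_D = (k_n/2)(V_GS − V_t)² with V_GS = V_G − I_D·R_S = 4.53 − 1.8·I_D.
Substituting gives 5.83·I_D² − 18.1·I_D + 12.5 = 0, with roots I_D = 1.04 or 2.06 mA.
The root I_D = 2.06 mA gives V_GS = 0.831 V ≤ V_t, so take I_D = 1.04 mA.
Then V_GS = 2.66 V and V_DS = V_DD − I_D(R_D+R_S) = 17 − 1.04×3.3 = 13.6 V.
Saturation requires V_DS ≥ V_GS − V_t = 0.76 V; 13.6 ≥ 0.76 ✓.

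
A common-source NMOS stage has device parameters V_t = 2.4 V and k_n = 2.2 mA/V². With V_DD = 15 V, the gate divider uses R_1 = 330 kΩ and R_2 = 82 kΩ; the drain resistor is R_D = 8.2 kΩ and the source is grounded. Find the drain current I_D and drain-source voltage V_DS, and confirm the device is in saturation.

I_D ≈ 0.38 mA, V_DS ≈ 12 V

V_G = V_DD·R_2/(R_1+R_2) = 15×82/412 = 2.99 V. With the source grounded, V_GS = V_G = 2.99 V.
Assume saturation: I_D = (k_n/2)(V_GS − V_t)² = (2.2/2)×(2.99 − 2.4)² = 1.1×0.585² = 0.377 mA.
V_DS = V_DD − I_D·R_D = 15 − 0.377×8.2 = 11.9 V.
Saturation requires V_DS ≥ V_GS − V_t = 0.585 V; 11.9 ≥ 0.585 ✓.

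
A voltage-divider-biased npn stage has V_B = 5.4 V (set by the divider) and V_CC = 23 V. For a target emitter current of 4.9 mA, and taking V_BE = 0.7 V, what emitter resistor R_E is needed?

V_E = V_B − V_BE = 5.4 − 0.7 = 4.7 V.
R_E = V_E / I_E = 4.7 / 4.9 = 0.959 kΩ.

R_E ≈ 0.96 kΩ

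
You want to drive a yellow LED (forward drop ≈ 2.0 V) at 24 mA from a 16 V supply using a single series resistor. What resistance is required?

The resistor drops V_S − V_D = 16 − 2.0 = 14 V at 24 mA.
R = 14 V / 24 mA = 0.583 kΩ.

R ≈ 0.58 kΩ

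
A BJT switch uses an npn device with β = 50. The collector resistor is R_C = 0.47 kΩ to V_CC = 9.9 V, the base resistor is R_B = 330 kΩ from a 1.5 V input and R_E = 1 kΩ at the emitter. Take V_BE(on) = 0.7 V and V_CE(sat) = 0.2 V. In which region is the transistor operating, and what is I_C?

Assume active. Base-emitter loop: I_B = (V_BB − V_BE)/(R_B + (β+1)R_E) = (1.5 − 0.7)/(330 + 51×1) = 0.0021 mA.
I_C = β·I_B = 50×0.0021 = 0.105 mA.
V_CE = V_CC − I_C·R_C − I_E·R_E = 9.9 − 0.105×0.47 − 0.107×1 = 9.74 V > V_CE(sat), so the active-region assumption holds.

active; I_C ≈ 0.1 mA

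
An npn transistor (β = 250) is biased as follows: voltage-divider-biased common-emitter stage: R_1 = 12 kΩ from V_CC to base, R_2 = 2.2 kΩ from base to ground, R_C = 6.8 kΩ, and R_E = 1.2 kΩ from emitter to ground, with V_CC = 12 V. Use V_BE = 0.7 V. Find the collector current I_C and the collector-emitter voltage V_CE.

I_C ≈ 0.96 mA, V_CE ≈ 4.3 V

Thevenize the base divider: V_Th = V_CC·R_2/(R_1+R_2) = 12×2.2/14.2 = 1.86 V, R_Th = R_1‖R_2 = 1.86 kΩ.
Base-emitter loop: V_Th = I_B·R_Th + V_BE + (β+1)I_B·R_E, so I_B = (1.86 − 0.7) / (1.86 + 251×1.2) = 0.00382 mA.
I_C = β·I_B = 250×0.00382 = 0.956 mA, and I_E = (β+1)I_B = 0.96 mA.
V_CE = V_CC − I_C·R_C − I_E·R_E = 12 − 0.956×6.8 − 0.96×1.2 = 4.35 V.
V_CE = 4.35 V > 0.2 V confirms active-region operation.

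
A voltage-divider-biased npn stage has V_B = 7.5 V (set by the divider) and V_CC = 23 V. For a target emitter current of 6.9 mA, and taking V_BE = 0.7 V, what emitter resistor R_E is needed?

R_E ≈ 0.99 kΩ

V_E = V_B − V_BE = 7.5 − 0.7 = 6.8 V.
R_E = V_E / I_E = 6.8 / 6.9 = 0.986 kΩ.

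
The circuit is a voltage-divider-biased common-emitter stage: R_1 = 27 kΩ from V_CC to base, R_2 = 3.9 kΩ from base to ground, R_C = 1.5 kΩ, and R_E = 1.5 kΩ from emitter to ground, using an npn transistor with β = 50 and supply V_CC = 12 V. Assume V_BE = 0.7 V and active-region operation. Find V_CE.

Thevenize the base divider: V_Th = V_CC·R_2/(R_1+R_2) = 12×3.9/30.9 = 1.51 V, R_Th = R_1‖R_2 = 3.41 kΩ.
Base-emitter loop: V_Th = I_B·R_Th + V_BE + (β+1)I_B·R_E, so I_B = (1.51 − 0.7) / (3.41 + 51×1.5) = 0.0102 mA.
I_C = β·I_B = 50×0.0102 = 0.51 mA, and I_E = (β+1)I_B = 0.52 mA.
V_CE = V_CC − I_C·R_C − I_E·R_E = 12 − 0.51×1.5 − 0.52×1.5 = 10.5 V.
V_CE = 10.5 V > 0.2 V confirms active-region operation.

V_CE ≈ 10 V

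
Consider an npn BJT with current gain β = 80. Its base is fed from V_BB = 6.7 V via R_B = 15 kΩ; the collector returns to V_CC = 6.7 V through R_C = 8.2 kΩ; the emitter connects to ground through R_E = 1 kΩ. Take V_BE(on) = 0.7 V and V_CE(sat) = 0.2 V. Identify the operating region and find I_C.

saturation; I_C ≈ 0.67 mA

Assume active: I_B = (6.7 − 0.7)/(15 + 81×1) = 0.0625 mA, I_C = β·I_B = 5 mA.
Then V_CE = 6.7 − 5×8.2 − 5.06×1 = -39.4 V < 0.2 V — the active assumption fails.
Re-solve with V_CE = 0.2 V. KCL at the emitter: V_E/R_E = (V_BB−0.7−V_E)/R_B + (V_CC−0.2−V_E)/R_C, giving V_E = 1 V.
I_C = (V_CC − 0.2 − V_E)/R_C = (6.5 − 1)/8.2 = 0.67 mA.
Check: I_B = (6 − 1)/15 = 0.333 mA, and β·I_B = 26.6 mA > I_C, confirming saturation.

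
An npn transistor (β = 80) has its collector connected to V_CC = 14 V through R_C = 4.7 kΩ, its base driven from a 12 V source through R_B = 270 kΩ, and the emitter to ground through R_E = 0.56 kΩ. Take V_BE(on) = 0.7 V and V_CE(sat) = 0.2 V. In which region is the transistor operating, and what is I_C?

saturation; I_C ≈ 2.6 mA

Assume active: I_B = (12 − 0.7)/(270 + 81×0.56) = 0.0358 mA, I_C = β·I_B = 2.87 mA.
Then V_CE = 14 − 2.87×4.7 − 2.9×0.56 = -1.1 V < 0.2 V — the active assumption fails.
Re-solve with V_CE = 0.2 V. KCL at the emitter: V_E/R_E = (V_BB−0.7−V_E)/R_B + (V_CC−0.2−V_E)/R_C, giving V_E = 1.49 V.
I_C = (V_CC − 0.2 − V_E)/R_C = (13.8 − 1.49)/4.7 = 2.62 mA.
Check: I_B = (11.3 − 1.49)/270 = 0.0363 mA, and β·I_B = 2.91 mA > I_C, confirming saturation.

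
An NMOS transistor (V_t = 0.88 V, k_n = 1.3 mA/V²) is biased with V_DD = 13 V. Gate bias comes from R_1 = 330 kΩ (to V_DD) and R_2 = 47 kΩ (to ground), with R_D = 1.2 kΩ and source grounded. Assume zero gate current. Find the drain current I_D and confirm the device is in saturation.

I_D ≈ 0.36 mA

V_G = V_DD·R_2/(R_1+R_2) = 13×47/377 = 1.62 V. With the source grounded, V_GS = V_G = 1.62 V.
Assume saturation: I_D = (k_n/2)(V_GS − V_t)² = (1.3/2)×(1.62 − 0.88)² = 0.65×0.741² = 0.357 mA.
V_DS = V_DD − I_D·R_D = 13 − 0.357×1.2 = 12.6 V.
Saturation requires V_DS ≥ V_GS − V_t = 0.741 V; 12.6 ≥ 0.741 ✓.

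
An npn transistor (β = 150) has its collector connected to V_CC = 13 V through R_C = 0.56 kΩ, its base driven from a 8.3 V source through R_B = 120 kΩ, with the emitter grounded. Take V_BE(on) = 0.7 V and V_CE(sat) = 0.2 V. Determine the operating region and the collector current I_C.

Assume active. Base-emitter loop: I_B = (V_BB − V_BE)/R_B = (8.3 − 0.7)/120 = 0.0633 mA.
I_C = β·I_B = 150×0.0633 = 9.5 mA.
V_CE = V_CC − I_C·R_C = 13 − 9.5×0.56 = 7.68 V > V_CE(sat), so the active-region assumption holds.

active; I_C ≈ 9.5 mA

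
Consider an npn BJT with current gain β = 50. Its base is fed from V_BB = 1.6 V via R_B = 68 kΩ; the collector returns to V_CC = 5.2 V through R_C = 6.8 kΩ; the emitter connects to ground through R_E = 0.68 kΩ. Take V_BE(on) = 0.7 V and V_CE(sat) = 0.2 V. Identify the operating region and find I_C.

Assume active. Base-emitter loop: I_B = (V_BB − V_BE)/(R_B + (β+1)R_E) = (1.6 − 0.7)/(68 + 51×0.68) = 0.00877 mA.
I_C = β·I_B = 50×0.00877 = 0.438 mA.
V_CE = V_CC − I_C·R_C − I_E·R_E = 5.2 − 0.438×6.8 − 0.447×0.68 = 1.92 V > V_CE(sat), so the active-region assumption holds.

active; I_C ≈ 0.44 mA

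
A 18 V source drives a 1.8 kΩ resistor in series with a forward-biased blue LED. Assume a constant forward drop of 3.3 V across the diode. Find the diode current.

I ≈ 8.2 mA

KVL around the loop: 18 = V_D + I·R = 3.3 + I × 1.8 kΩ.
So I = (18 − 3.3) / 1.8 kΩ = 14.7 / 1.8 = 8.17 mA.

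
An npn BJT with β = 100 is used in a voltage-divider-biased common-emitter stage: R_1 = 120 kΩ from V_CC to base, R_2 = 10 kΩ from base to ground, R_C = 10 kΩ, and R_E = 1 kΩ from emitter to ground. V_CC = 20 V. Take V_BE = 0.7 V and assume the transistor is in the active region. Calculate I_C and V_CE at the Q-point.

Thevenize the base divider: V_Th = V_CC·R_2/(R_1+R_2) = 20×10/130 = 1.54 V, R_Th = R_1‖R_2 = 9.23 kΩ.
Base-emitter loop: V_Th = I_B·R_Th + V_BE + (β+1)I_B·R_E, so I_B = (1.54 − 0.7) / (9.23 + 101×1) = 0.00761 mA.
I_C = β·I_B = 100×0.00761 = 0.761 mA, and I_E = (β+1)I_B = 0.768 mA.
V_CE = V_CC − I_C·R_C − I_E·R_E = 20 − 0.761×10 − 0.768×1 = 11.6 V.
V_CE = 11.6 V > 0.2 V confirms active-region operation.

I_C ≈ 0.76 mA, V_CE ≈ 12 V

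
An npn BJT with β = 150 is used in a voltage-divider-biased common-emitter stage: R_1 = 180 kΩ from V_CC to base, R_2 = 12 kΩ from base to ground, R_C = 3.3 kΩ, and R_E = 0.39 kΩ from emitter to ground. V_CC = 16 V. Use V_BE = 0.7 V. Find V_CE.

Thevenize the base divider: V_Th = V_CC·R_2/(R_1+R_2) = 16×12/192 = 1 V, R_Th = R_1‖R_2 = 11.2 kΩ.
Base-emitter loop: V_Th = I_B·R_Th + V_BE + (β+1)I_B·R_E, so I_B = (1 − 0.7) / (11.2 + 151×0.39) = 0.00428 mA.
I_C = β·I_B = 150×0.00428 = 0.642 mA, and I_E = (β+1)I_B = 0.646 mA.
V_CE = V_CC − I_C·R_C − I_E·R_E = 16 − 0.642×3.3 − 0.646×0.39 = 13.6 V.
V_CE = 13.6 V > 0.2 V confirms active-region operation.

V_CE ≈ 14 V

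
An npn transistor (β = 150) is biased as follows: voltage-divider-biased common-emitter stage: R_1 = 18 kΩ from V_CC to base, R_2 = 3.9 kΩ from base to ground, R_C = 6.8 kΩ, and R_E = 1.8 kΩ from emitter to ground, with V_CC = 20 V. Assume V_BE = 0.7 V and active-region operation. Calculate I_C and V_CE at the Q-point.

I_C ≈ 1.6 mA, V_CE ≈ 6.6 V

Thevenize the base divider: V_Th = V_CC·R_2/(R_1+R_2) = 20×3.9/21.9 = 3.56 V, R_Th = R_1‖R_2 = 3.21 kΩ.
Base-emitter loop: V_Th = I_B·R_Th + V_BE + (β+1)I_B·R_E, so I_B = (3.56 − 0.7) / (3.21 + 151×1.8) = 0.0104 mA.
I_C = β·I_B = 150×0.0104 = 1.56 mA, and I_E = (β+1)I_B = 1.57 mA.
V_CE = V_CC − I_C·R_C − I_E·R_E = 20 − 1.56×6.8 − 1.57×1.8 = 6.56 V.
V_CE = 6.56 V > 0.2 V confirms active-region operation.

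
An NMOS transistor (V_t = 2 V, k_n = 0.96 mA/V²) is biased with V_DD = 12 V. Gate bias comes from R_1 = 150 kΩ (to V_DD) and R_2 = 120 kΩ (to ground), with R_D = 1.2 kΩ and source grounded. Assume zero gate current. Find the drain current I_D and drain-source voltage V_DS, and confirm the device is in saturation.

V_G = V_DD·R_2/(R_1+R_2) = 12×120/270 = 5.33 V. With the source grounded, V_GS = V_G = 5.33 V.
Assume saturation: I_D = (k_n/2)(V_GS − V_t)² = (0.96/2)×(5.33 − 2)² = 0.48×3.33² = 5.33 mA.
V_DS = V_DD − I_D·R_D = 12 − 5.33×1.2 = 5.6 V.
Saturation requires V_DS ≥ V_GS − V_t = 3.33 V; 5.6 ≥ 3.33 ✓.

I_D ≈ 5.3 mA, V_DS ≈ 5.6 V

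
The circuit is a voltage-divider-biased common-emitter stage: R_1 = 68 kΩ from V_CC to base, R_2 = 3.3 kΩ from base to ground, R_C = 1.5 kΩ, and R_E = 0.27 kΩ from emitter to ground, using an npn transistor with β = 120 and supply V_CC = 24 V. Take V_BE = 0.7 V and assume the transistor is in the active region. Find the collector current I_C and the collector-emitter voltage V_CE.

Thevenize the base divider: V_Th = V_CC·R_2/(R_1+R_2) = 24×3.3/71.3 = 1.11 V, R_Th = R_1‖R_2 = 3.15 kΩ.
Base-emitter loop: V_Th = I_B·R_Th + V_BE + (β+1)I_B·R_E, so I_B = (1.11 − 0.7) / (3.15 + 121×0.27) = 0.0115 mA.
I_C = β·I_B = 120×0.0115 = 1.38 mA, and I_E = (β+1)I_B = 1.39 mA.
V_CE = V_CC − I_C·R_C − I_E·R_E = 24 − 1.38×1.5 − 1.39×0.27 = 21.6 V.
V_CE = 21.6 V > 0.2 V confirms active-region operation.

I_C ≈ 1.4 mA, V_CE ≈ 22 V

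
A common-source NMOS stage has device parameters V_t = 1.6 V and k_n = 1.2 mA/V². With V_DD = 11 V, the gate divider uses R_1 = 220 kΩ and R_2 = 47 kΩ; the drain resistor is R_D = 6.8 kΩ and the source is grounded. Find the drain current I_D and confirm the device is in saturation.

V_G = V_DD·R_2/(R_1+R_2) = 11×47/267 = 1.94 V. With the source grounded, V_GS = V_G = 1.94 V.
Assume saturation: I_D = (k_n/2)(V_GS − V_t)² = (1.2/2)×(1.94 − 1.6)² = 0.6×0.336² = 0.0679 mA.
V_DS = V_DD − I_D·R_D = 11 − 0.0679×6.8 = 10.5 V.
Saturation requires V_DS ≥ V_GS − V_t = 0.336 V; 10.5 ≥ 0.336 ✓.

I_D ≈ 0.068 mA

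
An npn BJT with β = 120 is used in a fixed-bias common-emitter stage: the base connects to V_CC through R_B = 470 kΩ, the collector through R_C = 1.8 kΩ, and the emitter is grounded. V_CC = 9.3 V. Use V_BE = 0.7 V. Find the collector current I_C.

I_C ≈ 2.2 mA

Base loop: V_CC = I_B·R_B + V_BE, so I_B = (9.3 − 0.7)/470 kΩ = 0.0183 mA.
In the active region I_C = β·I_B = 120 × 0.0183 = 2.2 mA.
Collector loop: V_CE = V_CC − I_C·R_C = 9.3 − 2.2×1.8 = 5.35 V.
Since V_CE = 5.35 V > V_CE(sat) ≈ 0.2 V, the transistor is in the active region as assumed.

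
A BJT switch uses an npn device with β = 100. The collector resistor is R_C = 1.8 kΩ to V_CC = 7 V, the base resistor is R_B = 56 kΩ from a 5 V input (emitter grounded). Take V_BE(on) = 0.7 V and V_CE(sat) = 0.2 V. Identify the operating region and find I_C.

saturation; I_C ≈ 3.8 mA

Assume active: I_B = (5 − 0.7)/56 = 0.0768 mA, giving I_C = β·I_B = 7.68 mA.
But then V_CE = 7 − 7.68×1.8 = -6.82 V < V_CE(sat) = 0.2 V — impossible in the active region.
So the transistor is saturated. With V_CE = 0.2 V, I_C = (V_CC − 0.2)/R_C = 6.8/1.8 = 3.78 mA.
Check: β·I_B = 7.68 mA > I_C = 3.78 mA, confirming saturation.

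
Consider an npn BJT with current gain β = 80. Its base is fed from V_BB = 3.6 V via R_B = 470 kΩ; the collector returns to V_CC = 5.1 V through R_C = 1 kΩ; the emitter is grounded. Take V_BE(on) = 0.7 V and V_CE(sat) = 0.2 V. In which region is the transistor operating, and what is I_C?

active; I_C ≈ 0.49 mA

Assume active. Base-emitter loop: I_B = (V_BB − V_BE)/R_B = (3.6 − 0.7)/470 = 0.00617 mA.
I_C = β·I_B = 80×0.00617 = 0.494 mA.
V_CE = V_CC − I_C·R_C = 5.1 − 0.494×1 = 4.61 V > V_CE(sat), so the active-region assumption holds.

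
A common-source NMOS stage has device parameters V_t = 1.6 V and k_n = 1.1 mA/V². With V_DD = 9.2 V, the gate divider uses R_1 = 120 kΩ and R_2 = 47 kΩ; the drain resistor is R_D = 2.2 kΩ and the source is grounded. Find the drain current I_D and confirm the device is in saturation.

V_G = V_DD·R_2/(R_1+R_2) = 9.2×47/167 = 2.59 V. With the source grounded, V_GS = V_G = 2.59 V.
Assume saturation: I_D = (k_n/2)(V_GS − V_t)² = (1.1/2)×(2.59 − 1.6)² = 0.55×0.989² = 0.538 mA.
V_DS = V_DD − I_D·R_D = 9.2 − 0.538×2.2 = 8.02 V.
Saturation requires V_DS ≥ V_GS − V_t = 0.989 V; 8.02 ≥ 0.989 ✓.

I_D ≈ 0.54 mA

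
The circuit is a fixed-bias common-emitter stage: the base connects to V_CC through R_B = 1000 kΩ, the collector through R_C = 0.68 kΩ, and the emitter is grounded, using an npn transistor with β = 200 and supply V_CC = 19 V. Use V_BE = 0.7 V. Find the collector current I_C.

Base loop: V_CC = I_B·R_B + V_BE, so I_B = (19 − 0.7)/1000 kΩ = 0.0183 mA.
In the active region I_C = β·I_B = 200 × 0.0183 = 3.66 mA.
Collector loop: V_CE = V_CC − I_C·R_C = 19 − 3.66×0.68 = 16.5 V.
Since V_CE = 16.5 V > V_CE(sat) ≈ 0.2 V, the transistor is in the active region as assumed.

I_C ≈ 3.7 mA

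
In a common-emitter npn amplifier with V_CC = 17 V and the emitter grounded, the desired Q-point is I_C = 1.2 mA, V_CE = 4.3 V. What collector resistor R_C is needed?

R_C ≈ 11 kΩ

Collector loop: V_CC = I_C·R_C + V_CE.
R_C = (V_CC − V_CE)/I_C = (17 − 4.3)/1.2 = 10.6 kΩ.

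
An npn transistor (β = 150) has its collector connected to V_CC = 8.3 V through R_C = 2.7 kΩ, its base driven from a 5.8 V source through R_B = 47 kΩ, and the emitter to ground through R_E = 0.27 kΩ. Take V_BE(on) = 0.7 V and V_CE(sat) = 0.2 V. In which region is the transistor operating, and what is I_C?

saturation; I_C ≈ 2.7 mA

Assume active: I_B = (5.8 − 0.7)/(47 + 151×0.27) = 0.0581 mA, I_C = β·I_B = 8.72 mA.
Then V_CE = 8.3 − 8.72×2.7 − 8.77×0.27 = -17.6 V < 0.2 V — the active assumption fails.
Re-solve with V_CE = 0.2 V. KCL at the emitter: V_E/R_E = (V_BB−0.7−V_E)/R_B + (V_CC−0.2−V_E)/R_C, giving V_E = 0.759 V.
I_C = (V_CC − 0.2 − V_E)/R_C = (8.1 − 0.759)/2.7 = 2.72 mA.
Check: I_B = (5.1 − 0.759)/47 = 0.0924 mA, and β·I_B = 13.9 mA > I_C, confirming saturation.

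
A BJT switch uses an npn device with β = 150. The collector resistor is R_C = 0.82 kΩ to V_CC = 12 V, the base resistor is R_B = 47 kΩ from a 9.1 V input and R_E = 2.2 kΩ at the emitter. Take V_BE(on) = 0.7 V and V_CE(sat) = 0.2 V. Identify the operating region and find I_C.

Assume active. Base-emitter loop: I_B = (V_BB − V_BE)/(R_B + (β+1)R_E) = (9.1 − 0.7)/(47 + 151×2.2) = 0.0222 mA.
I_C = β·I_B = 150×0.0222 = 3.32 mA.
V_CE = V_CC − I_C·R_C − I_E·R_E = 12 − 3.32×0.82 − 3.34×2.2 = 1.92 V > V_CE(sat), so the active-region assumption holds.

active; I_C ≈ 3.3 mA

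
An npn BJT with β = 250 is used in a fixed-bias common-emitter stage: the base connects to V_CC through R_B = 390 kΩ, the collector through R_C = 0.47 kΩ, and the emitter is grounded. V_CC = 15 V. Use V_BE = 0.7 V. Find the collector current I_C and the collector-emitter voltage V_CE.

Base loop: V_CC = I_B·R_B + V_BE, so I_B = (15 − 0.7)/390 kΩ = 0.0367 mA.
In the active region I_C = β·I_B = 250 × 0.0367 = 9.17 mA.
Collector loop: V_CE = V_CC − I_C·R_C = 15 − 9.17×0.47 = 10.7 V.
Since V_CE = 10.7 V > V_CE(sat) ≈ 0.2 V, the transistor is in the active region as assumed.

I_C ≈ 9.2 mA, V_CE ≈ 11 V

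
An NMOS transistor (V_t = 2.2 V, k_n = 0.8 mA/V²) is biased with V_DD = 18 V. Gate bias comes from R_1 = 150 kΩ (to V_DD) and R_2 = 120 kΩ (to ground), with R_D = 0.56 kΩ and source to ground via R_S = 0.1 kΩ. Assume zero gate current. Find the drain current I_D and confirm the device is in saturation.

I_D ≈ 9.4 mA

V_G = V_DD·R_2/(R_1+R_2) = 18×120/270 = 8 V.
Assume saturation: I_D = (k_n/2)(V_GS − V_t)² with V_GS = V_G − I_D·R_S = 8 − 0.1·I_D.
Substituting gives 0.004·I_D² − 1.46·I_D + 13.5 = 0, with roots I_D = 9.43 or 357 mA.
The root I_D = 357 mA gives V_GS = -27.7 V ≤ V_t, so take I_D = 9.43 mA.
Then V_GS = 7.06 V and V_DS = V_DD − I_D(R_D+R_S) = 18 − 9.43×0.66 = 11.8 V.
Saturation requires V_DS ≥ V_GS − V_t = 4.86 V; 11.8 ≥ 4.86 ✓.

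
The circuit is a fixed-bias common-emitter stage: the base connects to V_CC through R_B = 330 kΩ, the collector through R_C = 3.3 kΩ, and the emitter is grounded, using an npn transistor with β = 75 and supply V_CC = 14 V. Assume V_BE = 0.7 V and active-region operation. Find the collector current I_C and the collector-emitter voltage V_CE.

Base loop: V_CC = I_B·R_B + V_BE, so I_B = (14 − 0.7)/330 kΩ = 0.0403 mA.
In the active region I_C = β·I_B = 75 × 0.0403 = 3.02 mA.
Collector loop: V_CE = V_CC − I_C·R_C = 14 − 3.02×3.3 = 4.03 V.
Since V_CE = 4.03 V > V_CE(sat) ≈ 0.2 V, the transistor is in the active region as assumed.

I_C ≈ 3 mA, V_CE ≈ 4 V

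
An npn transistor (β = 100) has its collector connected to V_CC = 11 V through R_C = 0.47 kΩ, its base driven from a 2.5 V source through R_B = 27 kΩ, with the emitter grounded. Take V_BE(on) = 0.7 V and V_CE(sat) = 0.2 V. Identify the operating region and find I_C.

active; I_C ≈ 6.7 mA

Assume active. Base-emitter loop: I_B = (V_BB − V_BE)/R_B = (2.5 − 0.7)/27 = 0.0667 mA.
I_C = β·I_B = 100×0.0667 = 6.67 mA.
V_CE = V_CC − I_C·R_C = 11 − 6.67×0.47 = 7.87 V > V_CE(sat), so the active-region assumption holds.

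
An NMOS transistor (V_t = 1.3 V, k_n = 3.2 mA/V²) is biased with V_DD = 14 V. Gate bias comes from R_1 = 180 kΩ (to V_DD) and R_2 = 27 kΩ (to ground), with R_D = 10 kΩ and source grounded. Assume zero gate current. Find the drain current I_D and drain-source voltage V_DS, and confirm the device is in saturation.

V_G = V_DD·R_2/(R_1+R_2) = 14×27/207 = 1.83 V. With the source grounded, V_GS = V_G = 1.83 V.
Assume saturation: I_D = (k_n/2)(V_GS − V_t)² = (3.2/2)×(1.83 − 1.3)² = 1.6×0.526² = 0.443 mA.
V_DS = V_DD − I_D·R_D = 14 − 0.443×10 = 9.57 V.
Saturation requires V_DS ≥ V_GS − V_t = 0.526 V; 9.57 ≥ 0.526 ✓.

I_D ≈ 0.44 mA, V_DS ≈ 9.6 V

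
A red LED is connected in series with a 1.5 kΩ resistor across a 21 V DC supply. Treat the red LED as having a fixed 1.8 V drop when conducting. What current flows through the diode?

I ≈ 13 mA

KVL around the loop: 21 = V_D + I·R = 1.8 + I × 1.5 kΩ.
So I = (21 − 1.8) / 1.5 kΩ = 19.2 / 1.5 = 12.8 mA.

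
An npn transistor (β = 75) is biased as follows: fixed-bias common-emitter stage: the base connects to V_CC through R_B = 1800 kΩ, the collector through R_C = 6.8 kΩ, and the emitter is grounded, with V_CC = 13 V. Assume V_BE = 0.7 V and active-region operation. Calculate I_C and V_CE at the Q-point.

Base loop: V_CC = I_B·R_B + V_BE, so I_B = (13 − 0.7)/1800 kΩ = 0.00683 mA.
In the active region I_C = β·I_B = 75 × 0.00683 = 0.513 mA.
Collector loop: V_CE = V_CC − I_C·R_C = 13 − 0.513×6.8 = 9.52 V.
Since V_CE = 9.52 V > V_CE(sat) ≈ 0.2 V, the transistor is in the active region as assumed.

I_C ≈ 0.51 mA, V_CE ≈ 9.5 V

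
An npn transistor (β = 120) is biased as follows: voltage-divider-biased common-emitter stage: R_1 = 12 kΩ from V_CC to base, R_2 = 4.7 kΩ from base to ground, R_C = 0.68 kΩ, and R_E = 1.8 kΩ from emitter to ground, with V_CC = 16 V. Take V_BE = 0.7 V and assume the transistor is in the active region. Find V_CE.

Thevenize the base divider: V_Th = V_CC·R_2/(R_1+R_2) = 16×4.7/16.7 = 4.5 V, R_Th = R_1‖R_2 = 3.38 kΩ.
Base-emitter loop: V_Th = I_B·R_Th + V_BE + (β+1)I_B·R_E, so I_B = (4.5 − 0.7) / (3.38 + 121×1.8) = 0.0172 mA.
I_C = β·I_B = 120×0.0172 = 2.06 mA, and I_E = (β+1)I_B = 2.08 mA.
V_CE = V_CC − I_C·R_C − I_E·R_E = 16 − 2.06×0.68 − 2.08×1.8 = 10.9 V.
V_CE = 10.9 V > 0.2 V confirms active-region operation.

V_CE ≈ 11 V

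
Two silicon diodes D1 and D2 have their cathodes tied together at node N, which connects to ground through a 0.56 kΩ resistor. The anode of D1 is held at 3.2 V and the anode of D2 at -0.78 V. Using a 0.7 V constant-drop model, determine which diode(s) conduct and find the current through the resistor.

Assume both conduct. Then node N would need to be at both 3.2−0.7 = 2.5 V and -0.78−0.7 = -1.48 V, which is impossible.
Assume only D1 conducts: V_N = 3.2 − 0.7 = 2.5 V, so I_R = 2.5/0.56 = 4.46 mA.
Check D2: its anode-to-cathode voltage is -0.78 − 2.5 = -3.28 V < 0.7 V, so it is off. The assumption is consistent.

Only D1 conducts; I_R ≈ 4.5 mA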